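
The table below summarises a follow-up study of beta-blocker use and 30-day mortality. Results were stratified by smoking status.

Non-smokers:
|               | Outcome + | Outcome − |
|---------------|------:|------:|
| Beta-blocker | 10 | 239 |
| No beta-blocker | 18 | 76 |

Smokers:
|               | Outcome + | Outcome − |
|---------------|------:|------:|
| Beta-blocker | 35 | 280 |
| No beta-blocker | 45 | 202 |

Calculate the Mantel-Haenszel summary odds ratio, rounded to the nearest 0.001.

0.423

OR_MH = Σ(aᵢdᵢ/nᵢ) / Σ(bᵢcᵢ/nᵢ), where nᵢ is the stratum total.
Stratum 1 (Non-smokers): n = 343; a·d/n = 10·76/343 = 2.2157; b·c/n = 239·18/343 = 12.5423
Stratum 2 (Smokers): n = 562; a·d/n = 35·202/562 = 12.5801; b·c/n = 280·45/562 = 22.4199
OR_MH = (2.2157 + 12.5801) / (12.5423 + 22.4199) = 14.7958 / 34.9622 = 0.42319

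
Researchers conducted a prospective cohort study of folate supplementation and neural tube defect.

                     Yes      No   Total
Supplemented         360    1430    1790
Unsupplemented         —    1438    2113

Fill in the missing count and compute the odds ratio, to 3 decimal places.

The missing cell is in the unexposed row: 2113 − 1438 = 675.
So a = 360, b = 1430, c = 675, d = 1438.
OR = (a·d)/(b·c) = (360 × 1438) / (1430 × 675) = 517680 / 965250 = 0.53632

0.536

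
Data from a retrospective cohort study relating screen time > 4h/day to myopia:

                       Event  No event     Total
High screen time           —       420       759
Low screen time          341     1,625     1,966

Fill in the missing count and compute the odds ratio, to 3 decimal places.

3.846

The missing cell is in the exposed row: 759 − 420 = 339.
So a = 339, b = 420, c = 341, d = 1625.
OR = (a·d)/(b·c) = (339 × 1625) / (420 × 341) = 550875 / 143220 = 3.84636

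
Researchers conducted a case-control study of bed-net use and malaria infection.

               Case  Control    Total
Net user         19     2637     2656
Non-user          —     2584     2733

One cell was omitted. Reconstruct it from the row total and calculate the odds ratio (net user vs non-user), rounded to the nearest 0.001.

0.125

The missing cell is in the unexposed row: 2733 − 2584 = 149.
So a = 19, b = 2637, c = 149, d = 2584.
OR = (a·d)/(b·c) = (19 × 2584) / (2637 × 149) = 49096 / 392913 = 0.12495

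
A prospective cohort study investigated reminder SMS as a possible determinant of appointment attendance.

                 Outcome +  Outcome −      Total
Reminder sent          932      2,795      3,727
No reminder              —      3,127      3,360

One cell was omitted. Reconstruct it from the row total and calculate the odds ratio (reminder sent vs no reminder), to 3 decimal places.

4.475

The missing cell is in the unexposed row: 3360 − 3127 = 233.
So a = 932, b = 2795, c = 233, d = 3127.
OR = (a·d)/(b·c) = (932 × 3127) / (2795 × 233) = 2914364 / 651235 = 4.47513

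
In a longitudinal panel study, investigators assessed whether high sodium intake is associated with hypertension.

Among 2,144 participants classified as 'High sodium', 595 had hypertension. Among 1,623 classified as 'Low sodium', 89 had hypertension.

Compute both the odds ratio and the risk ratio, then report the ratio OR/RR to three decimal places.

From the description: a = 595, b = 1549, c = 89, d = 1534.
OR = (595·1534)/(1549·89) = 912730/137861 = 6.62065
Risk in exposed = 595/2144 = 0.27752; risk in unexposed = 89/1623 = 0.05484; RR = 5.06082
OR/RR = 6.62065 / 5.06082 = 1.30822
The outcome is not rare, so the OR lies further from 1 than the RR.

1.308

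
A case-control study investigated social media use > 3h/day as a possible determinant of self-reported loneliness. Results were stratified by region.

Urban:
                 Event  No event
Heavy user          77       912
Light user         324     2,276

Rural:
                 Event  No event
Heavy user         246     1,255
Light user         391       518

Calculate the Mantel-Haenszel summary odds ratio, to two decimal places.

OR_MH = Σ(aᵢdᵢ/nᵢ) / Σ(bᵢcᵢ/nᵢ), where nᵢ is the stratum total.
Stratum 1 (Urban): n = 3589; a·d/n = 77·2276/3589 = 48.8303; b·c/n = 912·324/3589 = 82.3316
Stratum 2 (Rural): n = 2410; a·d/n = 246·518/2410 = 52.8747; b·c/n = 1255·391/2410 = 203.6120
OR_MH = (48.8303 + 52.8747) / (82.3316 + 203.6120) = 101.7050 / 285.9436 = 0.35568

0.36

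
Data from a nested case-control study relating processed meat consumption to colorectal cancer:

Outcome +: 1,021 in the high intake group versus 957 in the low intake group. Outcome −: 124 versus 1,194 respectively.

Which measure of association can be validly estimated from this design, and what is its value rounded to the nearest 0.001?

10.273

From the description: a = 1021, b = 124, c = 957, d = 1194.
This is a nested case-control study: participants were sampled on outcome status, so risks in the source population cannot be estimated directly — relative risk is not valid here. The odds ratio is the appropriate measure.
OR = (a·d)/(b·c) = (1021 × 1194) / (124 × 957) = 1219074 / 118668 = 10.27298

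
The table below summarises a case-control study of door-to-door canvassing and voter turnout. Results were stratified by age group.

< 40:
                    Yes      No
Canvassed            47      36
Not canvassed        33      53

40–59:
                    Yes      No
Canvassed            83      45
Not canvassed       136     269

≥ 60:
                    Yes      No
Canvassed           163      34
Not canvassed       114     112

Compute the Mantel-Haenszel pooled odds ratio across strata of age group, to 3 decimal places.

OR_MH = Σ(aᵢdᵢ/nᵢ) / Σ(bᵢcᵢ/nᵢ), where nᵢ is the stratum total.
Stratum 1 (< 40): n = 169; a·d/n = 47·53/169 = 14.7396; b·c/n = 36·33/169 = 7.0296
Stratum 2 (40–59): n = 533; a·d/n = 83·269/533 = 41.8893; b·c/n = 45·136/533 = 11.4822
Stratum 3 (≥ 60): n = 423; a·d/n = 163·112/423 = 43.1584; b·c/n = 34·114/423 = 9.1631
OR_MH = (14.7396 + 41.8893 + 43.1584) / (7.0296 + 11.4822 + 9.1631) = 99.7873 / 27.6749 = 3.60570

3.606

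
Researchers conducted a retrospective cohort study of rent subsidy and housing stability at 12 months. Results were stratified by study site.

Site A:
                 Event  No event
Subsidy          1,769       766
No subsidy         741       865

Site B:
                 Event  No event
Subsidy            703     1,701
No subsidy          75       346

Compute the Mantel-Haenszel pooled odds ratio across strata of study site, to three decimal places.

2.500

OR_MH = Σ(aᵢdᵢ/nᵢ) / Σ(bᵢcᵢ/nᵢ), where nᵢ is the stratum total.
Stratum 1 (Site A): n = 4141; a·d/n = 1769·865/4141 = 369.5206; b·c/n = 766·741/4141 = 137.0698
Stratum 2 (Site B): n = 2825; a·d/n = 703·346/2825 = 86.1019; b·c/n = 1701·75/2825 = 45.1593
OR_MH = (369.5206 + 86.1019) / (137.0698 + 45.1593) = 455.6226 / 182.2291 = 2.50027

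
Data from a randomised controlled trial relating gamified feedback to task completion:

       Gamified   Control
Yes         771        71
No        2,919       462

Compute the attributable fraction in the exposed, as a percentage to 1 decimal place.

36.2

Reading the table with exposure as columns: a = 771 (Gamified, case), b = 2919 (Gamified, non-case), c = 71 (Control, case), d = 462.
Risk in exposed = 771/3690 = 0.20894; risk in unexposed = 71/533 = 0.13321.
RR = 0.20894/0.13321 = 1.56854
AR% = (RR − 1)/RR × 100 = (1.56854 − 1)/1.56854 × 100 = 36.2466%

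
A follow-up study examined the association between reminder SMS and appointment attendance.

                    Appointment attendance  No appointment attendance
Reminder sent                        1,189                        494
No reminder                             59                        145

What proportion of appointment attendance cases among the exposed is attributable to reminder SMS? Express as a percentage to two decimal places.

59.06

Cells: a = 1189, b = 494, c = 59, d = 145.
Risk in exposed = 1189/1683 = 0.70648; risk in unexposed = 59/204 = 0.28922.
RR = 0.70648/0.28922 = 2.44273
AR% = (RR − 1)/RR × 100 = (2.44273 − 1)/2.44273 × 100 = 59.0622%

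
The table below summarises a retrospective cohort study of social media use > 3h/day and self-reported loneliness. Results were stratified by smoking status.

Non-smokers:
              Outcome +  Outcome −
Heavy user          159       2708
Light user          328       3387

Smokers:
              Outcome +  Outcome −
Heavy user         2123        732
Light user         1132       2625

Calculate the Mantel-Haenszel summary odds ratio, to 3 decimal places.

OR_MH = Σ(aᵢdᵢ/nᵢ) / Σ(bᵢcᵢ/nᵢ), where nᵢ is the stratum total.
Stratum 1 (Non-smokers): n = 6582; a·d/n = 159·3387/6582 = 81.8191; b·c/n = 2708·328/6582 = 134.9474
Stratum 2 (Smokers): n = 6612; a·d/n = 2123·2625/6612 = 842.8426; b·c/n = 732·1132/6612 = 125.3212
OR_MH = (81.8191 + 842.8426) / (134.9474 + 125.3212) = 924.6616 / 260.2687 = 3.55272

3.553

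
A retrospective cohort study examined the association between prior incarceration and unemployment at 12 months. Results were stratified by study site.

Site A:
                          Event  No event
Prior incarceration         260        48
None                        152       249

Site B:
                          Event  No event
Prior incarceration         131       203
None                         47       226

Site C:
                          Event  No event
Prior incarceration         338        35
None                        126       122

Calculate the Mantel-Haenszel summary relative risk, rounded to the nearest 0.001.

2.035

RR_MH = Σ(aᵢ·n₀ᵢ/nᵢ) / Σ(cᵢ·n₁ᵢ/nᵢ), with n₁ᵢ = aᵢ+bᵢ (exposed), n₀ᵢ = cᵢ+dᵢ (unexposed), nᵢ = n₁ᵢ+n₀ᵢ.
Stratum 1 (Site A): n₁ = 308, n₀ = 401, n = 709; a·n₀/n = 260·401/709 = 147.0522; c·n₁/n = 152·308/709 = 66.0310
Stratum 2 (Site B): n₁ = 334, n₀ = 273, n = 607; a·n₀/n = 131·273/607 = 58.9176; c·n₁/n = 47·334/607 = 25.8616
Stratum 3 (Site C): n₁ = 373, n₀ = 248, n = 621; a·n₀/n = 338·248/621 = 134.9823; c·n₁/n = 126·373/621 = 75.6812
RR_MH = (147.0522 + 58.9176 + 134.9823) / (66.0310 + 25.8616 + 75.6812) = 340.9521 / 167.5738 = 2.03464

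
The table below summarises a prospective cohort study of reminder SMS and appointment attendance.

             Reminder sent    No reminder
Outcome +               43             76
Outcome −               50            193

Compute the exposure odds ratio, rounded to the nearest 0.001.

Reading the table with exposure as columns: a = 43 (Reminder sent, case), b = 50 (Reminder sent, non-case), c = 76 (No reminder, case), d = 193.
OR = (a·d)/(b·c) = (43 × 193) / (50 × 76) = 8299 / 3800 = 2.18395
The odds of appointment attendance are about 2.18 times as high in the reminder sent group.

2.184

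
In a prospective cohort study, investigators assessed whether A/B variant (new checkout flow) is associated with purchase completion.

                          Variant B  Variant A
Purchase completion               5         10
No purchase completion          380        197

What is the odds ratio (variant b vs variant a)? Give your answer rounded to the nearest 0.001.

0.259

Reading the table with exposure as columns: a = 5 (Variant B, case), b = 380 (Variant B, non-case), c = 10 (Variant A, case), d = 197.
OR = (a·d)/(b·c) = (5 × 197) / (380 × 10) = 985 / 3800 = 0.25921
Exposure is associated with lower odds of purchase completion (OR = 0.26 < 1).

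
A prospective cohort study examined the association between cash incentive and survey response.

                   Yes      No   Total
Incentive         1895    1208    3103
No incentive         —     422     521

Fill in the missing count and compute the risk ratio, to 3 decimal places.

The missing cell is in the unexposed row: 521 − 422 = 99.
So a = 1895, b = 1208, c = 99, d = 422.
RR = [a/(a+b)] / [c/(c+d)] = (1895/3103) / (99/521) = 0.61070/0.19002 = 3.21388

3.214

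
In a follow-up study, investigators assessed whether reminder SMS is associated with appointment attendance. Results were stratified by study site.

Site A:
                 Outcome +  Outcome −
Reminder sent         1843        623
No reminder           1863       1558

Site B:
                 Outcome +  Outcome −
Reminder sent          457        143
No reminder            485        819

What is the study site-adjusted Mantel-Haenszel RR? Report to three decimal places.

RR_MH = Σ(aᵢ·n₀ᵢ/nᵢ) / Σ(cᵢ·n₁ᵢ/nᵢ), with n₁ᵢ = aᵢ+bᵢ (exposed), n₀ᵢ = cᵢ+dᵢ (unexposed), nᵢ = n₁ᵢ+n₀ᵢ.
Stratum 1 (Site A): n₁ = 2466, n₀ = 3421, n = 5887; a·n₀/n = 1843·3421/5887 = 1070.9874; c·n₁/n = 1863·2466/5887 = 780.3904
Stratum 2 (Site B): n₁ = 600, n₀ = 1304, n = 1904; a·n₀/n = 457·1304/1904 = 312.9874; c·n₁/n = 485·600/1904 = 152.8361
RR_MH = (1070.9874 + 312.9874) / (780.3904 + 152.8361) = 1383.9748 / 933.2265 = 1.48300

1.483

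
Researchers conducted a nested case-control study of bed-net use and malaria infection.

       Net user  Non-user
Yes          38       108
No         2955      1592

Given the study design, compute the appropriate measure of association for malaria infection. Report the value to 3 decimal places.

0.190

Reading the table with exposure as columns: a = 38 (Net user, case), b = 2955 (Net user, non-case), c = 108 (Non-user, case), d = 1592.
This is a nested case-control study: participants were sampled on outcome status, so risks in the source population cannot be estimated directly — relative risk is not valid here. The odds ratio is the appropriate measure.
OR = (a·d)/(b·c) = (38 × 1592) / (2955 × 108) = 60496 / 319140 = 0.18956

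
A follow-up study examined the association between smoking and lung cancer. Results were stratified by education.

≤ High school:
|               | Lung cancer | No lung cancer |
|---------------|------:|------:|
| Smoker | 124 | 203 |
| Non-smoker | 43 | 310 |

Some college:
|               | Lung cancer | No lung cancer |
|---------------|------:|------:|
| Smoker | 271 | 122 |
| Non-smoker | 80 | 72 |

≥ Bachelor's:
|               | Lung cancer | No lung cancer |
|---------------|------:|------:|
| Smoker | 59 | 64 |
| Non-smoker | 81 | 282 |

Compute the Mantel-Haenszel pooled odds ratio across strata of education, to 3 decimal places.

OR_MH = Σ(aᵢdᵢ/nᵢ) / Σ(bᵢcᵢ/nᵢ), where nᵢ is the stratum total.
Stratum 1 (≤ High school): n = 680; a·d/n = 124·310/680 = 56.5294; b·c/n = 203·43/680 = 12.8368
Stratum 2 (Some college): n = 545; a·d/n = 271·72/545 = 35.8018; b·c/n = 122·80/545 = 17.9083
Stratum 3 (≥ Bachelor's): n = 486; a·d/n = 59·282/486 = 34.2346; b·c/n = 64·81/486 = 10.6667
OR_MH = (56.5294 + 35.8018 + 34.2346) / (12.8368 + 17.9083 + 10.6667) = 126.5658 / 41.4117 = 3.05628

3.056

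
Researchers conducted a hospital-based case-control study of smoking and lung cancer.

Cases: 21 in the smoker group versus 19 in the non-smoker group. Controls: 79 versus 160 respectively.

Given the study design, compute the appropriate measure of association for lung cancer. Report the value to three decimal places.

From the description: a = 21, b = 79, c = 19, d = 160.
This is a hospital-based case-control study: participants were sampled on outcome status, so risks in the source population cannot be estimated directly — relative risk is not valid here. The odds ratio is the appropriate measure.
OR = (a·d)/(b·c) = (21 × 160) / (79 × 19) = 3360 / 1501 = 2.23851

2.239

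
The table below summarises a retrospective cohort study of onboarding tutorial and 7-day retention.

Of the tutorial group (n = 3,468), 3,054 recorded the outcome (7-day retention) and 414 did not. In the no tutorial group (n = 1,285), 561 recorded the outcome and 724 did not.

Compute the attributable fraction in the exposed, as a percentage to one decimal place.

50.4

From the description: a = 3054, b = 414, c = 561, d = 724.
Risk in exposed = 3054/3468 = 0.88062; risk in unexposed = 561/1285 = 0.43658.
RR = 0.88062/0.43658 = 2.01711
AR% = (RR − 1)/RR × 100 = (2.01711 − 1)/2.01711 × 100 = 50.4242%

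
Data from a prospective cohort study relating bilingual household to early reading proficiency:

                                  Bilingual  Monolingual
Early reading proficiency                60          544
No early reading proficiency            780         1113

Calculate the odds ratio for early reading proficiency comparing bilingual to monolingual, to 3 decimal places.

0.157

Reading the table with exposure as columns: a = 60 (Bilingual, case), b = 780 (Bilingual, non-case), c = 544 (Monolingual, case), d = 1113.
OR = (a·d)/(b·c) = (60 × 1113) / (780 × 544) = 66780 / 424320 = 0.15738
Exposure is associated with lower odds of early reading proficiency (OR = 0.16 < 1).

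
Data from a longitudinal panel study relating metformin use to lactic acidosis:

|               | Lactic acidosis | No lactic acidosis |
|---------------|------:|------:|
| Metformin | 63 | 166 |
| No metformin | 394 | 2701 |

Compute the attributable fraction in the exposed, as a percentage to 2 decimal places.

Cells: a = 63, b = 166, c = 394, d = 2701.
Risk in exposed = 63/229 = 0.27511; risk in unexposed = 394/3095 = 0.12730.
RR = 0.27511/0.12730 = 2.16107
AR% = (RR − 1)/RR × 100 = (2.16107 − 1)/2.16107 × 100 = 53.7267%

53.73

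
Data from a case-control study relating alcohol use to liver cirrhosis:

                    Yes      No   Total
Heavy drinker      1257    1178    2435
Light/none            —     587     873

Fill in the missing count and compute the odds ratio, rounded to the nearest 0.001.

2.190

The missing cell is in the unexposed row: 873 − 587 = 286.
So a = 1257, b = 1178, c = 286, d = 587.
OR = (a·d)/(b·c) = (1257 × 587) / (1178 × 286) = 737859 / 336908 = 2.19009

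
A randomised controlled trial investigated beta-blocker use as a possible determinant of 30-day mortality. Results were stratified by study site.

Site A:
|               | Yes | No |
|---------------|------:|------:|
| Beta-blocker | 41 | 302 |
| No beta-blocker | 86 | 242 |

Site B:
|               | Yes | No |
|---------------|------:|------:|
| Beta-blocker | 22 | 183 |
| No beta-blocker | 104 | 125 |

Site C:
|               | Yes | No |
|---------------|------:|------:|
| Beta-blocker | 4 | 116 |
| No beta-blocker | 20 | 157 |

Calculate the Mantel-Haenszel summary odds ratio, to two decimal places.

OR_MH = Σ(aᵢdᵢ/nᵢ) / Σ(bᵢcᵢ/nᵢ), where nᵢ is the stratum total.
Stratum 1 (Site A): n = 671; a·d/n = 41·242/671 = 14.7869; b·c/n = 302·86/671 = 38.7064
Stratum 2 (Site B): n = 434; a·d/n = 22·125/434 = 6.3364; b·c/n = 183·104/434 = 43.8525
Stratum 3 (Site C): n = 297; a·d/n = 4·157/297 = 2.1145; b·c/n = 116·20/297 = 7.8114
OR_MH = (14.7869 + 6.3364 + 2.1145) / (38.7064 + 43.8525 + 7.8114) = 23.2378 / 90.3704 = 0.25714

0.26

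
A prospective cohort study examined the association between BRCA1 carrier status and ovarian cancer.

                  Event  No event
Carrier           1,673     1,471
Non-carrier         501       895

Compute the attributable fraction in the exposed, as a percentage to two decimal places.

32.56

Cells: a = 1673, b = 1471, c = 501, d = 895.
Risk in exposed = 1673/3144 = 0.53212; risk in unexposed = 501/1396 = 0.35888.
RR = 0.53212/0.35888 = 1.48273
AR% = (RR − 1)/RR × 100 = (1.48273 − 1)/1.48273 × 100 = 32.5567%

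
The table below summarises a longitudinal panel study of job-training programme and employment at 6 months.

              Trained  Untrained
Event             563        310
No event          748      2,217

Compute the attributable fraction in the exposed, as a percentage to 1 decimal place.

Reading the table with exposure as columns: a = 563 (Trained, case), b = 748 (Trained, non-case), c = 310 (Untrained, case), d = 2217.
Risk in exposed = 563/1311 = 0.42944; risk in unexposed = 310/2527 = 0.12268.
RR = 0.42944/0.12268 = 3.50065
AR% = (RR − 1)/RR × 100 = (3.50065 − 1)/3.50065 × 100 = 71.4339%

71.4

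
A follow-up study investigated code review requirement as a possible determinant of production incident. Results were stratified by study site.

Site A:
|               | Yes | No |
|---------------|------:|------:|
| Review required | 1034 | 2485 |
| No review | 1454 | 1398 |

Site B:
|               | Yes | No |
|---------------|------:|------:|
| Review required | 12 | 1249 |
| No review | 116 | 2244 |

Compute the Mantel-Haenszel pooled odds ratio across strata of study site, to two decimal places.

0.39

OR_MH = Σ(aᵢdᵢ/nᵢ) / Σ(bᵢcᵢ/nᵢ), where nᵢ is the stratum total.
Stratum 1 (Site A): n = 6371; a·d/n = 1034·1398/6371 = 226.8925; b·c/n = 2485·1454/6371 = 567.1307
Stratum 2 (Site B): n = 3621; a·d/n = 12·2244/3621 = 7.4366; b·c/n = 1249·116/3621 = 40.0122
OR_MH = (226.8925 + 7.4366) / (567.1307 + 40.0122) = 234.3291 / 607.1429 = 0.38595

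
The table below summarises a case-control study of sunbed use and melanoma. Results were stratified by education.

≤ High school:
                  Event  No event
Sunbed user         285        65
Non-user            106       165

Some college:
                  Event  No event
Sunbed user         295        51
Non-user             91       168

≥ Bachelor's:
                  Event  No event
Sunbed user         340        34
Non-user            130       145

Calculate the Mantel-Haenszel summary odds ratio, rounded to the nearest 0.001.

9.134

OR_MH = Σ(aᵢdᵢ/nᵢ) / Σ(bᵢcᵢ/nᵢ), where nᵢ is the stratum total.
Stratum 1 (≤ High school): n = 621; a·d/n = 285·165/621 = 75.7246; b·c/n = 65·106/621 = 11.0950
Stratum 2 (Some college): n = 605; a·d/n = 295·168/605 = 81.9174; b·c/n = 51·91/605 = 7.6711
Stratum 3 (≥ Bachelor's): n = 649; a·d/n = 340·145/649 = 75.9630; b·c/n = 34·130/649 = 6.8105
OR_MH = (75.7246 + 81.9174 + 75.9630) / (11.0950 + 7.6711 + 6.8105) = 233.6050 / 25.5766 = 9.13356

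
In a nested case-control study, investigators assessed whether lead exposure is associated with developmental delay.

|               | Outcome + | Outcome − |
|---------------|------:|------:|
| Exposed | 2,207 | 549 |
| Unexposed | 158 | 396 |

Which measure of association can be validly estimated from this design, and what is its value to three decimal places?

Cells: a = 2207, b = 549, c = 158, d = 396.
This is a nested case-control study: participants were sampled on outcome status, so risks in the source population cannot be estimated directly — relative risk is not valid here. The odds ratio is the appropriate measure.
OR = (a·d)/(b·c) = (2207 × 396) / (549 × 158) = 873972 / 86742 = 10.07553

10.076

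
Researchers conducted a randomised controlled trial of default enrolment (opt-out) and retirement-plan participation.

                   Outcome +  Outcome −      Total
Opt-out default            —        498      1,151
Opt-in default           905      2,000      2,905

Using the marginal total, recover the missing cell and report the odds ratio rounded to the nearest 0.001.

2.898

The missing cell is in the exposed row: 1151 − 498 = 653.
So a = 653, b = 498, c = 905, d = 2000.
OR = (a·d)/(b·c) = (653 × 2000) / (498 × 905) = 1306000 / 450690 = 2.89778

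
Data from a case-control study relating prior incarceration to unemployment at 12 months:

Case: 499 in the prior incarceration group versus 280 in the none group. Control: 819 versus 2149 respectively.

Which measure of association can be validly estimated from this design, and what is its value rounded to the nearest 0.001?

From the description: a = 499, b = 819, c = 280, d = 2149.
This is a case-control study: participants were sampled on outcome status, so risks in the source population cannot be estimated directly — relative risk is not valid here. The odds ratio is the appropriate measure.
OR = (a·d)/(b·c) = (499 × 2149) / (819 × 280) = 1072351 / 229320 = 4.67622

4.676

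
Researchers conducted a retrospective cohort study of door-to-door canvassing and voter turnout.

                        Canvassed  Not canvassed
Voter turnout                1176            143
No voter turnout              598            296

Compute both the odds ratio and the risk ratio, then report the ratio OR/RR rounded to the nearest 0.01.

2.00

Reading the table with exposure as columns: a = 1176 (Canvassed, case), b = 598 (Canvassed, non-case), c = 143 (Not canvassed, case), d = 296.
OR = (1176·296)/(598·143) = 348096/85514 = 4.07063
Risk in exposed = 1176/1774 = 0.66291; risk in unexposed = 143/439 = 0.32574; RR = 2.03508
OR/RR = 4.07063 / 2.03508 = 2.00023
The outcome is not rare, so the OR lies further from 1 than the RR.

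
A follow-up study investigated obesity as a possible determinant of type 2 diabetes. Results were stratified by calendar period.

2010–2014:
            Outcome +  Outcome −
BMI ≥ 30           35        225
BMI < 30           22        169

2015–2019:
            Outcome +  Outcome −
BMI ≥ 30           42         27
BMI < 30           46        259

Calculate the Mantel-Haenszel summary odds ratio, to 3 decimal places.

OR_MH = Σ(aᵢdᵢ/nᵢ) / Σ(bᵢcᵢ/nᵢ), where nᵢ is the stratum total.
Stratum 1 (2010–2014): n = 451; a·d/n = 35·169/451 = 13.1153; b·c/n = 225·22/451 = 10.9756
Stratum 2 (2015–2019): n = 374; a·d/n = 42·259/374 = 29.0856; b·c/n = 27·46/374 = 3.3209
OR_MH = (13.1153 + 29.0856) / (10.9756 + 3.3209) = 42.2009 / 14.2965 = 2.95184

2.952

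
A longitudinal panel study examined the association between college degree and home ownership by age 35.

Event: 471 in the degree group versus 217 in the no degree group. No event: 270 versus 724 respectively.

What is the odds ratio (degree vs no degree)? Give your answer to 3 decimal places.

From the description: a = 471, b = 270, c = 217, d = 724.
OR = (a·d)/(b·c) = (471 × 724) / (270 × 217) = 341004 / 58590 = 5.82017
The odds of home ownership by age 35 are about 5.82 times as high in the degree group.

5.820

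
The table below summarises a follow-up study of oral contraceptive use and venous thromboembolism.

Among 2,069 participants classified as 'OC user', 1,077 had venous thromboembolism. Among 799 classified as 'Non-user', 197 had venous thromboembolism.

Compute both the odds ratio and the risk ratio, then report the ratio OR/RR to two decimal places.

From the description: a = 1077, b = 992, c = 197, d = 602.
OR = (1077·602)/(992·197) = 648354/195424 = 3.31768
Risk in exposed = 1077/2069 = 0.52054; risk in unexposed = 197/799 = 0.24656; RR = 2.11123
OR/RR = 3.31768 / 2.11123 = 1.57144
The outcome is not rare, so the OR lies further from 1 than the RR.

1.57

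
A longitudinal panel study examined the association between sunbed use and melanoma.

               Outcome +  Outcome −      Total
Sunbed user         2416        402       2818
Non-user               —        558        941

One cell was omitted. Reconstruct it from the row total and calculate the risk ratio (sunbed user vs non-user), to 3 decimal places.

The missing cell is in the unexposed row: 941 − 558 = 383.
So a = 2416, b = 402, c = 383, d = 558.
RR = [a/(a+b)] / [c/(c+d)] = (2416/2818) / (383/941) = 0.85735/0.40701 = 2.10643

2.106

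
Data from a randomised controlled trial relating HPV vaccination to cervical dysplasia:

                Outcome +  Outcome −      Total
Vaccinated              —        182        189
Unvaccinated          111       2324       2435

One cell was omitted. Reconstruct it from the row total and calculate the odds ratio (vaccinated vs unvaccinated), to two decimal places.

The missing cell is in the exposed row: 189 − 182 = 7.
So a = 7, b = 182, c = 111, d = 2324.
OR = (a·d)/(b·c) = (7 × 2324) / (182 × 111) = 16268 / 20202 = 0.80527

0.81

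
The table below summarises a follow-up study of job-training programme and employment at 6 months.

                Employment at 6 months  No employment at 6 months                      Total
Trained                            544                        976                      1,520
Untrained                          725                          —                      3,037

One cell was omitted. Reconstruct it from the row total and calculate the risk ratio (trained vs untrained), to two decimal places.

1.50

The missing cell is in the unexposed row: 3037 − 725 = 2312.
So a = 544, b = 976, c = 725, d = 2312.
RR = [a/(a+b)] / [c/(c+d)] = (544/1520) / (725/3037) = 0.35789/0.23872 = 1.49921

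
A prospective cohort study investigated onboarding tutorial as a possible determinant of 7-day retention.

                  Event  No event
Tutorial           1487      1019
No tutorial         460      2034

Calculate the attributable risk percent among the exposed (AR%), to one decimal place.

68.9

Cells: a = 1487, b = 1019, c = 460, d = 2034.
Risk in exposed = 1487/2506 = 0.59338; risk in unexposed = 460/2494 = 0.18444.
RR = 0.59338/0.18444 = 3.21713
AR% = (RR − 1)/RR × 100 = (3.21713 − 1)/3.21713 × 100 = 68.9164%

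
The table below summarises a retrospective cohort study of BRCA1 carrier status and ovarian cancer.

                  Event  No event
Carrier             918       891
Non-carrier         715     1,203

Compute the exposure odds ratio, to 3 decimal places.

1.734

Cells: a = 918, b = 891, c = 715, d = 1203.
OR = (a·d)/(b·c) = (918 × 1203) / (891 × 715) = 1104354 / 637065 = 1.73350
The odds of ovarian cancer are about 1.73 times as high in the carrier group.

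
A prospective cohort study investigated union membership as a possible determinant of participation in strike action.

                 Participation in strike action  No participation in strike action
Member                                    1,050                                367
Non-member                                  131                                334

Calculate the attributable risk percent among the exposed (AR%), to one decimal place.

62.0

Cells: a = 1050, b = 367, c = 131, d = 334.
Risk in exposed = 1050/1417 = 0.74100; risk in unexposed = 131/465 = 0.28172.
RR = 0.74100/0.28172 = 2.63027
AR% = (RR − 1)/RR × 100 = (2.63027 − 1)/2.63027 × 100 = 61.9812%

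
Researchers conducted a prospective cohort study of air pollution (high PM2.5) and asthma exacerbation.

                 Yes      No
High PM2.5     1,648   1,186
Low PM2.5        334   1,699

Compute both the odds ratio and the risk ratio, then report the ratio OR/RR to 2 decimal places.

Cells: a = 1648, b = 1186, c = 334, d = 1699.
OR = (1648·1699)/(1186·334) = 2799952/396124 = 7.06837
Risk in exposed = 1648/2834 = 0.58151; risk in unexposed = 334/2033 = 0.16429; RR = 3.53955
OR/RR = 7.06837 / 3.53955 = 1.99697
The outcome is not rare, so the OR lies further from 1 than the RR.

2.00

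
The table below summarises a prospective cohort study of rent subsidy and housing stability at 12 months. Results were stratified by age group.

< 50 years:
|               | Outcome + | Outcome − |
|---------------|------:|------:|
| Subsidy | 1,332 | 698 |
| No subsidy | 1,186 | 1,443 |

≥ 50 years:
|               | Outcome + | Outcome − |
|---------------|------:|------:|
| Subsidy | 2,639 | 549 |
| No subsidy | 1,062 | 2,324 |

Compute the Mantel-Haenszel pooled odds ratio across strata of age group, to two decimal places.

OR_MH = Σ(aᵢdᵢ/nᵢ) / Σ(bᵢcᵢ/nᵢ), where nᵢ is the stratum total.
Stratum 1 (< 50 years): n = 4659; a·d/n = 1332·1443/4659 = 412.5512; b·c/n = 698·1186/4659 = 177.6836
Stratum 2 (≥ 50 years): n = 6574; a·d/n = 2639·2324/6574 = 932.9230; b·c/n = 549·1062/6574 = 88.6885
OR_MH = (412.5512 + 932.9230) / (177.6836 + 88.6885) = 1345.4742 / 266.3721 = 5.05111

5.05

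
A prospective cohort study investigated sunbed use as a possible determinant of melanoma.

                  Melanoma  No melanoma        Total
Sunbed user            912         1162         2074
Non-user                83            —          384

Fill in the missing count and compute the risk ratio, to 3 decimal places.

The missing cell is in the unexposed row: 384 − 83 = 301.
So a = 912, b = 1162, c = 83, d = 301.
RR = [a/(a+b)] / [c/(c+d)] = (912/2074) / (83/384) = 0.43973/0.21615 = 2.03441

2.034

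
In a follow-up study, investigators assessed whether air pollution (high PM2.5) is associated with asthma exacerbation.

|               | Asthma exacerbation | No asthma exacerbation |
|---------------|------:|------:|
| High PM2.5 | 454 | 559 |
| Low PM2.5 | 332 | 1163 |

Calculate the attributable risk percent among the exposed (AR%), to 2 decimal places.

Cells: a = 454, b = 559, c = 332, d = 1163.
Risk in exposed = 454/1013 = 0.44817; risk in unexposed = 332/1495 = 0.22207.
RR = 0.44817/0.22207 = 2.01813
AR% = (RR − 1)/RR × 100 = (2.01813 − 1)/2.01813 × 100 = 50.4492%

50.45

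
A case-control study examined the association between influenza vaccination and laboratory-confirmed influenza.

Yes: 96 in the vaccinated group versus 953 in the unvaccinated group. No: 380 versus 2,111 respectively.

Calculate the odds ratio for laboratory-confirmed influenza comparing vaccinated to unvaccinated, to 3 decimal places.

0.560

From the description: a = 96, b = 380, c = 953, d = 2111.
OR = (a·d)/(b·c) = (96 × 2111) / (380 × 953) = 202656 / 362140 = 0.55961
Exposure is associated with lower odds of laboratory-confirmed influenza (OR = 0.56 < 1).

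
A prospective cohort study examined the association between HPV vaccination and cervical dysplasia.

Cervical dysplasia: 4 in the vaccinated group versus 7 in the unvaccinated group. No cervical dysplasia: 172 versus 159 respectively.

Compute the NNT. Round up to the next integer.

Risk in treated group = 4/176 = 0.02273; risk in control = 7/166 = 0.04217.
Absolute risk reduction = 0.04217 − 0.02273 = 0.01944
NNT = 1 / ARR = 1 / 0.01944 = 51.437 → round up → 52

52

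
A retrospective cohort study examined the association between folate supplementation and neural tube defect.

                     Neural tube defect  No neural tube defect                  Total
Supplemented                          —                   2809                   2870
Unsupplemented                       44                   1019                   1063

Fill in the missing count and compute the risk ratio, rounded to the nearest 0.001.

0.513

The missing cell is in the exposed row: 2870 − 2809 = 61.
So a = 61, b = 2809, c = 44, d = 1019.
RR = [a/(a+b)] / [c/(c+d)] = (61/2870) / (44/1063) = 0.02125/0.04139 = 0.51349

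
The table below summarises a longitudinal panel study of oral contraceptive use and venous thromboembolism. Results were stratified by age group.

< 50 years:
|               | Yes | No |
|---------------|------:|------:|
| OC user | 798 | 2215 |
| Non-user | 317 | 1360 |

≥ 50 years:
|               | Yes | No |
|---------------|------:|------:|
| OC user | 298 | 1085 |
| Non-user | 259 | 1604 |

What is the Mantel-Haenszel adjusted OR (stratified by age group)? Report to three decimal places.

1.603

OR_MH = Σ(aᵢdᵢ/nᵢ) / Σ(bᵢcᵢ/nᵢ), where nᵢ is the stratum total.
Stratum 1 (< 50 years): n = 4690; a·d/n = 798·1360/4690 = 231.4030; b·c/n = 2215·317/4690 = 149.7132
Stratum 2 (≥ 50 years): n = 3246; a·d/n = 298·1604/3246 = 147.2557; b·c/n = 1085·259/3246 = 86.5727
OR_MH = (231.4030 + 147.2557) / (149.7132 + 86.5727) = 378.6587 / 236.2859 = 1.60254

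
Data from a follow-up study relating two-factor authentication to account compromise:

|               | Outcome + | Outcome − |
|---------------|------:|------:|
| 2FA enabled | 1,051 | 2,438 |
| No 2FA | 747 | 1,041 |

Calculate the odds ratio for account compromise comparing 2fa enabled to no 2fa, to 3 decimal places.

Cells: a = 1051, b = 2438, c = 747, d = 1041.
OR = (a·d)/(b·c) = (1051 × 1041) / (2438 × 747) = 1094091 / 1821186 = 0.60076
Exposure is associated with lower odds of account compromise (OR = 0.60 < 1).

0.601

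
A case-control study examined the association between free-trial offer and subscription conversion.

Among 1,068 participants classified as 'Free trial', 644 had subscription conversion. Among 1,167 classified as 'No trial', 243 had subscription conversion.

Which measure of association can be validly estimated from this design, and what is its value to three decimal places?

From the description: a = 644, b = 424, c = 243, d = 924.
This is a case-control study: participants were sampled on outcome status, so risks in the source population cannot be estimated directly — relative risk is not valid here. The odds ratio is the appropriate measure.
OR = (a·d)/(b·c) = (644 × 924) / (424 × 243) = 595056 / 103032 = 5.77545

5.775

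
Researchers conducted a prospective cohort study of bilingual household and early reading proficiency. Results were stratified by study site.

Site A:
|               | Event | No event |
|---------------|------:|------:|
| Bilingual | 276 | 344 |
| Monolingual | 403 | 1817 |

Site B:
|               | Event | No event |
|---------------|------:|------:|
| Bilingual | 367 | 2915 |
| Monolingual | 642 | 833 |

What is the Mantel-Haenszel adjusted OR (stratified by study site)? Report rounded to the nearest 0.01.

OR_MH = Σ(aᵢdᵢ/nᵢ) / Σ(bᵢcᵢ/nᵢ), where nᵢ is the stratum total.
Stratum 1 (Site A): n = 2840; a·d/n = 276·1817/2840 = 176.5817; b·c/n = 344·403/2840 = 48.8141
Stratum 2 (Site B): n = 4757; a·d/n = 367·833/4757 = 64.2655; b·c/n = 2915·642/4757 = 393.4055
OR_MH = (176.5817 + 64.2655) / (48.8141 + 393.4055) = 240.8472 / 442.2196 = 0.54463

0.54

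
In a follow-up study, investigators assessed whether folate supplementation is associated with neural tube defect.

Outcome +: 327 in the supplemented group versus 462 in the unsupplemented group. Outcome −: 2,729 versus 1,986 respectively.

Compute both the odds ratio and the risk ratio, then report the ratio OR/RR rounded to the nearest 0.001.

0.908

From the description: a = 327, b = 2729, c = 462, d = 1986.
OR = (327·1986)/(2729·462) = 649422/1260798 = 0.51509
Risk in exposed = 327/3056 = 0.10700; risk in unexposed = 462/2448 = 0.18873; RR = 0.56697
OR/RR = 0.51509 / 0.56697 = 0.90848
The outcome is not rare, so the OR lies further from 1 than the RR.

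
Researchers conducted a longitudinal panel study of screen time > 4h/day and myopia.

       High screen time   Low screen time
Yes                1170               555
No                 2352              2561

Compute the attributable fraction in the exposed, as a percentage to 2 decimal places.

46.38

Reading the table with exposure as columns: a = 1170 (High screen time, case), b = 2352 (High screen time, non-case), c = 555 (Low screen time, case), d = 2561.
Risk in exposed = 1170/3522 = 0.33220; risk in unexposed = 555/3116 = 0.17811.
RR = 0.33220/0.17811 = 1.86510
AR% = (RR − 1)/RR × 100 = (1.86510 − 1)/1.86510 × 100 = 46.3834%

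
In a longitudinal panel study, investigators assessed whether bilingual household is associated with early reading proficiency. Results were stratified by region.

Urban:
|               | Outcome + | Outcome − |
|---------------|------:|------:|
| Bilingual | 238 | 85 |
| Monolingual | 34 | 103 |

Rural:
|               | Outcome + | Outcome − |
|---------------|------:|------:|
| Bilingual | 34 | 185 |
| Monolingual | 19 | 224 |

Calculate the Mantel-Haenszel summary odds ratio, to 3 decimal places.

OR_MH = Σ(aᵢdᵢ/nᵢ) / Σ(bᵢcᵢ/nᵢ), where nᵢ is the stratum total.
Stratum 1 (Urban): n = 460; a·d/n = 238·103/460 = 53.2913; b·c/n = 85·34/460 = 6.2826
Stratum 2 (Rural): n = 462; a·d/n = 34·224/462 = 16.4848; b·c/n = 185·19/462 = 7.6082
OR_MH = (53.2913 + 16.4848) / (6.2826 + 7.6082) = 69.7762 / 13.8908 = 5.02318

5.023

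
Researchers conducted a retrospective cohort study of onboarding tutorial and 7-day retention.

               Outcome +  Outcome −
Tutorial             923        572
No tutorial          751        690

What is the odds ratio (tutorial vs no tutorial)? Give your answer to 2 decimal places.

Cells: a = 923, b = 572, c = 751, d = 690.
OR = (a·d)/(b·c) = (923 × 690) / (572 × 751) = 636870 / 429572 = 1.48257
The odds of 7-day retention are about 1.48 times as high in the tutorial group.

1.48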